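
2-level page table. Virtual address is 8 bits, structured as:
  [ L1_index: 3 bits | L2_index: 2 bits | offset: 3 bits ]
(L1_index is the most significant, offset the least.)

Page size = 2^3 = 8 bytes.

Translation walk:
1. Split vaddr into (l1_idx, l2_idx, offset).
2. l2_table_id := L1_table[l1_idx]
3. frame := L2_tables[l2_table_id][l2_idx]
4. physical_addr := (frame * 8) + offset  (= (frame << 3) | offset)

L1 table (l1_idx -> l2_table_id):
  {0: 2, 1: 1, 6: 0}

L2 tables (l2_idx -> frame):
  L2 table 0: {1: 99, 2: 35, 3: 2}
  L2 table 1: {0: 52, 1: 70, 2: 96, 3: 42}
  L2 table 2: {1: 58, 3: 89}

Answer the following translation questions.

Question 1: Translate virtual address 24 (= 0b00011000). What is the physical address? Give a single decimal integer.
Answer: 712

Derivation:
vaddr = 24 = 0b00011000
Split: l1_idx=0, l2_idx=3, offset=0
L1[0] = 2
L2[2][3] = 89
paddr = 89 * 8 + 0 = 712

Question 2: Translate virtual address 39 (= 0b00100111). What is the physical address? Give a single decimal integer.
vaddr = 39 = 0b00100111
Split: l1_idx=1, l2_idx=0, offset=7
L1[1] = 1
L2[1][0] = 52
paddr = 52 * 8 + 7 = 423

Answer: 423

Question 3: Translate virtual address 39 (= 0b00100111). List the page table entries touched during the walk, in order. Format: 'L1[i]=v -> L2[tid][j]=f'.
Answer: L1[1]=1 -> L2[1][0]=52

Derivation:
vaddr = 39 = 0b00100111
Split: l1_idx=1, l2_idx=0, offset=7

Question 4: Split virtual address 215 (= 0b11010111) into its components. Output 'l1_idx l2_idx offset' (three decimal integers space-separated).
Answer: 6 2 7

Derivation:
vaddr = 215 = 0b11010111
  top 3 bits -> l1_idx = 6
  next 2 bits -> l2_idx = 2
  bottom 3 bits -> offset = 7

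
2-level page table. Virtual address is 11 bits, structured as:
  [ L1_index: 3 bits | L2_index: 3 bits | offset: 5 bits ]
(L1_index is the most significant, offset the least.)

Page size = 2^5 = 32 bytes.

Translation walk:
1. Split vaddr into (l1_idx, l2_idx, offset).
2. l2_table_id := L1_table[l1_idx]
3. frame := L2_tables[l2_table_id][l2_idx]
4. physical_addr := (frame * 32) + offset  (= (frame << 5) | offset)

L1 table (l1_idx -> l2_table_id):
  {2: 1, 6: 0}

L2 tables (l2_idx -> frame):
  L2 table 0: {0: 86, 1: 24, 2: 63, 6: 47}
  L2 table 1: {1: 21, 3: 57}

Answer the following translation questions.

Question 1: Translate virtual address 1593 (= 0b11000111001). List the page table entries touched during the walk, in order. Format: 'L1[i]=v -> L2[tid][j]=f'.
vaddr = 1593 = 0b11000111001
Split: l1_idx=6, l2_idx=1, offset=25

Answer: L1[6]=0 -> L2[0][1]=24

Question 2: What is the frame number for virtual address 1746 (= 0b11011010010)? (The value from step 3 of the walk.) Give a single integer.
vaddr = 1746: l1_idx=6, l2_idx=6
L1[6] = 0; L2[0][6] = 47

Answer: 47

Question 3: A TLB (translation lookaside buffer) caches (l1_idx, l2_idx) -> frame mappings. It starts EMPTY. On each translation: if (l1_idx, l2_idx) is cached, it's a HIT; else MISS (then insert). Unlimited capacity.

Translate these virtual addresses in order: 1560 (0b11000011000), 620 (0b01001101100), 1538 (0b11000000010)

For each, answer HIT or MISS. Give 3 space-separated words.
Answer: MISS MISS HIT

Derivation:
vaddr=1560: (6,0) not in TLB -> MISS, insert
vaddr=620: (2,3) not in TLB -> MISS, insert
vaddr=1538: (6,0) in TLB -> HIT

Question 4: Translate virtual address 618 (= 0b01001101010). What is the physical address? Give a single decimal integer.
vaddr = 618 = 0b01001101010
Split: l1_idx=2, l2_idx=3, offset=10
L1[2] = 1
L2[1][3] = 57
paddr = 57 * 32 + 10 = 1834

Answer: 1834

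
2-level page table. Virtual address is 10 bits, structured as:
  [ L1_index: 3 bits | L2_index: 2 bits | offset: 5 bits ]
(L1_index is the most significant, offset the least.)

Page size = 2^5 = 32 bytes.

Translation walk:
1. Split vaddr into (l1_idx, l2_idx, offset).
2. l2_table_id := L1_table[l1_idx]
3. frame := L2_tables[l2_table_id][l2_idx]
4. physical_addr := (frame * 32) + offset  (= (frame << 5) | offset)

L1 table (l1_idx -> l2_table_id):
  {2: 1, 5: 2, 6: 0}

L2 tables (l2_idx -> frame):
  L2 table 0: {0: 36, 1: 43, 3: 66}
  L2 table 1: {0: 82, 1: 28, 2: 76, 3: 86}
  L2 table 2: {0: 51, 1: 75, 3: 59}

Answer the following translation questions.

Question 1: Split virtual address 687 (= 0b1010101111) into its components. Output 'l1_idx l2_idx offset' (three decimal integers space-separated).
Answer: 5 1 15

Derivation:
vaddr = 687 = 0b1010101111
  top 3 bits -> l1_idx = 5
  next 2 bits -> l2_idx = 1
  bottom 5 bits -> offset = 15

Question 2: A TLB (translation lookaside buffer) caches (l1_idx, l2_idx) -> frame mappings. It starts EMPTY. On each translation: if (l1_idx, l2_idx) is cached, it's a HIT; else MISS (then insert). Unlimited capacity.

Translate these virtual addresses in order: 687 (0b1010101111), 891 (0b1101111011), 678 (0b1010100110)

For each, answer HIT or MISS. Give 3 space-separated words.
Answer: MISS MISS HIT

Derivation:
vaddr=687: (5,1) not in TLB -> MISS, insert
vaddr=891: (6,3) not in TLB -> MISS, insert
vaddr=678: (5,1) in TLB -> HIT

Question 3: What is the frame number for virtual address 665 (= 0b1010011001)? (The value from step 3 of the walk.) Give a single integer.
vaddr = 665: l1_idx=5, l2_idx=0
L1[5] = 2; L2[2][0] = 51

Answer: 51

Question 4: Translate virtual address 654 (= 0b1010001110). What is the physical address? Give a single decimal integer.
Answer: 1646

Derivation:
vaddr = 654 = 0b1010001110
Split: l1_idx=5, l2_idx=0, offset=14
L1[5] = 2
L2[2][0] = 51
paddr = 51 * 32 + 14 = 1646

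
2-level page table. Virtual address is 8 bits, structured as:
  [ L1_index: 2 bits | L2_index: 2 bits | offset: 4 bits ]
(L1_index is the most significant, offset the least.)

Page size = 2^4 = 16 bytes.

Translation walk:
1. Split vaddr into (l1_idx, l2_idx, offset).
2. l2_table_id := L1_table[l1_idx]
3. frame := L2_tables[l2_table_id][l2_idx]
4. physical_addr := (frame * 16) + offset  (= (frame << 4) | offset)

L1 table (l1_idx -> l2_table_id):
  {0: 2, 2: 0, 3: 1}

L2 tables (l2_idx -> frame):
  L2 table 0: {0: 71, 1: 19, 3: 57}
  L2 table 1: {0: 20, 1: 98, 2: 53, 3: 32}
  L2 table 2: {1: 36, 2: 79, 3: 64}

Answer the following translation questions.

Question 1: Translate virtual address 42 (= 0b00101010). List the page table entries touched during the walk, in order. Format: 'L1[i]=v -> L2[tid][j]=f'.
vaddr = 42 = 0b00101010
Split: l1_idx=0, l2_idx=2, offset=10

Answer: L1[0]=2 -> L2[2][2]=79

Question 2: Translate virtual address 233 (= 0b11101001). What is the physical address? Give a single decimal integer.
Answer: 857

Derivation:
vaddr = 233 = 0b11101001
Split: l1_idx=3, l2_idx=2, offset=9
L1[3] = 1
L2[1][2] = 53
paddr = 53 * 16 + 9 = 857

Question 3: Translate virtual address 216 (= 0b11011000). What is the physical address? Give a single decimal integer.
Answer: 1576

Derivation:
vaddr = 216 = 0b11011000
Split: l1_idx=3, l2_idx=1, offset=8
L1[3] = 1
L2[1][1] = 98
paddr = 98 * 16 + 8 = 1576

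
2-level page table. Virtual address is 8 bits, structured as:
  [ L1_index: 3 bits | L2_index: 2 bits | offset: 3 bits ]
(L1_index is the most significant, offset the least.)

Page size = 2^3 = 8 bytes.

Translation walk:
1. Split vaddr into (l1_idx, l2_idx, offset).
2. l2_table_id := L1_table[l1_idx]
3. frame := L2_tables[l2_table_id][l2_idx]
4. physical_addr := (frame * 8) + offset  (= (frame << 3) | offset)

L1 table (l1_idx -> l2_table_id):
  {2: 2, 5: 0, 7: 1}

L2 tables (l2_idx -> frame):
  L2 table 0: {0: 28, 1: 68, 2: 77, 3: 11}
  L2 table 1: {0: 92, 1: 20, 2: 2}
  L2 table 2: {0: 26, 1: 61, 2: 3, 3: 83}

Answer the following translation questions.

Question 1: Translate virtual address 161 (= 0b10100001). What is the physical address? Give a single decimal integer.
vaddr = 161 = 0b10100001
Split: l1_idx=5, l2_idx=0, offset=1
L1[5] = 0
L2[0][0] = 28
paddr = 28 * 8 + 1 = 225

Answer: 225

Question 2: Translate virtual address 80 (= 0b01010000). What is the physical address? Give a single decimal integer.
Answer: 24

Derivation:
vaddr = 80 = 0b01010000
Split: l1_idx=2, l2_idx=2, offset=0
L1[2] = 2
L2[2][2] = 3
paddr = 3 * 8 + 0 = 24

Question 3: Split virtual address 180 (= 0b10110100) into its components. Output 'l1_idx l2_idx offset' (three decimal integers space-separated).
vaddr = 180 = 0b10110100
  top 3 bits -> l1_idx = 5
  next 2 bits -> l2_idx = 2
  bottom 3 bits -> offset = 4

Answer: 5 2 4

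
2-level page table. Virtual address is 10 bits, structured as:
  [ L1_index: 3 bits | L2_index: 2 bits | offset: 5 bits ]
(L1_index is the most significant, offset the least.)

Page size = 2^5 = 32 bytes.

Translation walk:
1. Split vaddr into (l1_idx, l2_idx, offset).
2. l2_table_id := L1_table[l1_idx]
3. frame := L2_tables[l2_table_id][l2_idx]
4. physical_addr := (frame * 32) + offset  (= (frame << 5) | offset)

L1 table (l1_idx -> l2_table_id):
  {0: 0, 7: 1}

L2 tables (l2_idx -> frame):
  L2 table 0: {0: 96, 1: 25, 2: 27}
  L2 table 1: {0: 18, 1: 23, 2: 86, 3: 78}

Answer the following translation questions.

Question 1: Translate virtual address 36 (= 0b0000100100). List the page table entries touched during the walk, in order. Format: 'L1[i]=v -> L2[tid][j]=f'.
vaddr = 36 = 0b0000100100
Split: l1_idx=0, l2_idx=1, offset=4

Answer: L1[0]=0 -> L2[0][1]=25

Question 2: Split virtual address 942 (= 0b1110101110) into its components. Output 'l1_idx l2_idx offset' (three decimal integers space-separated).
vaddr = 942 = 0b1110101110
  top 3 bits -> l1_idx = 7
  next 2 bits -> l2_idx = 1
  bottom 5 bits -> offset = 14

Answer: 7 1 14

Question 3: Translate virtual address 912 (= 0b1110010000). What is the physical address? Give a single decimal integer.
Answer: 592

Derivation:
vaddr = 912 = 0b1110010000
Split: l1_idx=7, l2_idx=0, offset=16
L1[7] = 1
L2[1][0] = 18
paddr = 18 * 32 + 16 = 592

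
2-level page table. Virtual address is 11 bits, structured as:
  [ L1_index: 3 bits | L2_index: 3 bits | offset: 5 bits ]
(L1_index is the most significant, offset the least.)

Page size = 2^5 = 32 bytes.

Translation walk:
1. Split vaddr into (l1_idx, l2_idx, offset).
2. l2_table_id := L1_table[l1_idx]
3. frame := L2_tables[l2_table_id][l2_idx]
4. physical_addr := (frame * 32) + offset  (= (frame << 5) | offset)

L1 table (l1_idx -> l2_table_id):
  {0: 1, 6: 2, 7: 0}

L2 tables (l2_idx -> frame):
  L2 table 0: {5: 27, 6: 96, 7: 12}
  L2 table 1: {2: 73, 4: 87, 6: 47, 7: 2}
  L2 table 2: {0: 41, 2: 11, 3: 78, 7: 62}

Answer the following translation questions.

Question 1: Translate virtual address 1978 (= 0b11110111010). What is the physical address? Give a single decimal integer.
vaddr = 1978 = 0b11110111010
Split: l1_idx=7, l2_idx=5, offset=26
L1[7] = 0
L2[0][5] = 27
paddr = 27 * 32 + 26 = 890

Answer: 890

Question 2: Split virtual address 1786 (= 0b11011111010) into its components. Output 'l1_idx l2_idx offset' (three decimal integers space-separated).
Answer: 6 7 26

Derivation:
vaddr = 1786 = 0b11011111010
  top 3 bits -> l1_idx = 6
  next 3 bits -> l2_idx = 7
  bottom 5 bits -> offset = 26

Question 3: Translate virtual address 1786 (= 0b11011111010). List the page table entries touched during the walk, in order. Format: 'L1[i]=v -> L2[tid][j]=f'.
vaddr = 1786 = 0b11011111010
Split: l1_idx=6, l2_idx=7, offset=26

Answer: L1[6]=2 -> L2[2][7]=62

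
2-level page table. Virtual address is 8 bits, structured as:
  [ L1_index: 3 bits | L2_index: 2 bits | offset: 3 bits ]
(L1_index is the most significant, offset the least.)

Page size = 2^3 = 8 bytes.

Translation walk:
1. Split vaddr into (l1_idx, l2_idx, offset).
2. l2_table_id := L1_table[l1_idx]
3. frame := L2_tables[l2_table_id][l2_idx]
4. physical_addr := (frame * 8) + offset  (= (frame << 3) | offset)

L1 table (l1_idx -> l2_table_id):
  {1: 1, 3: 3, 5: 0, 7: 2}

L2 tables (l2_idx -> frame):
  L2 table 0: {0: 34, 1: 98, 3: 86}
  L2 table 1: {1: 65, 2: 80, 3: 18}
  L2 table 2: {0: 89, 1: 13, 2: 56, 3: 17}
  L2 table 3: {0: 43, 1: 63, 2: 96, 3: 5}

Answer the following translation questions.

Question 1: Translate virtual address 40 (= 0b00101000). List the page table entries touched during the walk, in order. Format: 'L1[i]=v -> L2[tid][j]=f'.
Answer: L1[1]=1 -> L2[1][1]=65

Derivation:
vaddr = 40 = 0b00101000
Split: l1_idx=1, l2_idx=1, offset=0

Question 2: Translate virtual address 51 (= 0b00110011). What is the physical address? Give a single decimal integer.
vaddr = 51 = 0b00110011
Split: l1_idx=1, l2_idx=2, offset=3
L1[1] = 1
L2[1][2] = 80
paddr = 80 * 8 + 3 = 643

Answer: 643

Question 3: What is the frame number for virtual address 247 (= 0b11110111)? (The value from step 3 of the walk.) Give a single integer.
vaddr = 247: l1_idx=7, l2_idx=2
L1[7] = 2; L2[2][2] = 56

Answer: 56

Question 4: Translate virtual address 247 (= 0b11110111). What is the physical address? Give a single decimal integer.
vaddr = 247 = 0b11110111
Split: l1_idx=7, l2_idx=2, offset=7
L1[7] = 2
L2[2][2] = 56
paddr = 56 * 8 + 7 = 455

Answer: 455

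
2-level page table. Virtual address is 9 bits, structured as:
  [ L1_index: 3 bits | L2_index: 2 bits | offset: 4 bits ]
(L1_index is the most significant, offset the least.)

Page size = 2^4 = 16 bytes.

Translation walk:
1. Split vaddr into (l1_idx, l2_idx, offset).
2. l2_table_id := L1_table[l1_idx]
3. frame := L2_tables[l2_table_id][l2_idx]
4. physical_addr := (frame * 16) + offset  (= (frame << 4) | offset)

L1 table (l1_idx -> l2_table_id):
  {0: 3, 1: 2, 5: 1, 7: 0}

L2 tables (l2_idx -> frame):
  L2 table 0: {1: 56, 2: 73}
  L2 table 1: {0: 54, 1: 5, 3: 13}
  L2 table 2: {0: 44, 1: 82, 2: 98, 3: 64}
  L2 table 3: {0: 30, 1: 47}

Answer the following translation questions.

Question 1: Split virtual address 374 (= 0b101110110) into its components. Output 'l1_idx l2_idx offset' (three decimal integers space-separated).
Answer: 5 3 6

Derivation:
vaddr = 374 = 0b101110110
  top 3 bits -> l1_idx = 5
  next 2 bits -> l2_idx = 3
  bottom 4 bits -> offset = 6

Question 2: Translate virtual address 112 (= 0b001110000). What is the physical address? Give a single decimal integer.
vaddr = 112 = 0b001110000
Split: l1_idx=1, l2_idx=3, offset=0
L1[1] = 2
L2[2][3] = 64
paddr = 64 * 16 + 0 = 1024

Answer: 1024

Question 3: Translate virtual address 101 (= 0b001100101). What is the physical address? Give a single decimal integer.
Answer: 1573

Derivation:
vaddr = 101 = 0b001100101
Split: l1_idx=1, l2_idx=2, offset=5
L1[1] = 2
L2[2][2] = 98
paddr = 98 * 16 + 5 = 1573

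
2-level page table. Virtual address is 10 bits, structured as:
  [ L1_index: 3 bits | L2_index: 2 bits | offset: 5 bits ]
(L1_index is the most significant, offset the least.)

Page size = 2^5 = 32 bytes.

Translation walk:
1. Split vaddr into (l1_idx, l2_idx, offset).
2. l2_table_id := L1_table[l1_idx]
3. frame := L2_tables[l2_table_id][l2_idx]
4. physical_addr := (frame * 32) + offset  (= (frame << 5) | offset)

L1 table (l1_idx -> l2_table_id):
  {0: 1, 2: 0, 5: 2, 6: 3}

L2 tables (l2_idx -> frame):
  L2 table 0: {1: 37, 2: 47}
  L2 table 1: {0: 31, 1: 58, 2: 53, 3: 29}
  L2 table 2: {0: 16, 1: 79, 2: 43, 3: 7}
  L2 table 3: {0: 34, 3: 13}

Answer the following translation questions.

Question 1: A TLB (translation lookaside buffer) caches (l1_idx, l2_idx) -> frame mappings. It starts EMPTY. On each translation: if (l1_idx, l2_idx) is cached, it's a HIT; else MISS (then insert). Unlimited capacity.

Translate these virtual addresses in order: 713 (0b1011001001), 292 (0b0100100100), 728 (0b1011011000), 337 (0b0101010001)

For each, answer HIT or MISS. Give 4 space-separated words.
vaddr=713: (5,2) not in TLB -> MISS, insert
vaddr=292: (2,1) not in TLB -> MISS, insert
vaddr=728: (5,2) in TLB -> HIT
vaddr=337: (2,2) not in TLB -> MISS, insert

Answer: MISS MISS HIT MISS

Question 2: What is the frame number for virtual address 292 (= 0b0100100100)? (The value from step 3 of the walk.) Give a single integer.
Answer: 37

Derivation:
vaddr = 292: l1_idx=2, l2_idx=1
L1[2] = 0; L2[0][1] = 37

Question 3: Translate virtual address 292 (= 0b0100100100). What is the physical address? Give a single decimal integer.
vaddr = 292 = 0b0100100100
Split: l1_idx=2, l2_idx=1, offset=4
L1[2] = 0
L2[0][1] = 37
paddr = 37 * 32 + 4 = 1188

Answer: 1188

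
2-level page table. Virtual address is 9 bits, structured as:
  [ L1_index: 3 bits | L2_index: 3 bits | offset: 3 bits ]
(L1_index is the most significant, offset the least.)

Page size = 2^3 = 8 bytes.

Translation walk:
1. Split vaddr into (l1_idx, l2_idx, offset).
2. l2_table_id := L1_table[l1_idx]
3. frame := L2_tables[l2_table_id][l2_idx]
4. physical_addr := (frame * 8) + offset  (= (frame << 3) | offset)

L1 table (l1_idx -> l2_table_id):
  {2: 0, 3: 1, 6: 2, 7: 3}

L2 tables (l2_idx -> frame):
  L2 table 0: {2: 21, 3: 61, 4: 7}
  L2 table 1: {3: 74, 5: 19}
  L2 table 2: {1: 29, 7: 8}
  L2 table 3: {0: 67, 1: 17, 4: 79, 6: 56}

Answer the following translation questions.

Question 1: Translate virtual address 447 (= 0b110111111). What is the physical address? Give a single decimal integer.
Answer: 71

Derivation:
vaddr = 447 = 0b110111111
Split: l1_idx=6, l2_idx=7, offset=7
L1[6] = 2
L2[2][7] = 8
paddr = 8 * 8 + 7 = 71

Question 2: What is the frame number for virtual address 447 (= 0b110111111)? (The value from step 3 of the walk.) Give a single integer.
vaddr = 447: l1_idx=6, l2_idx=7
L1[6] = 2; L2[2][7] = 8

Answer: 8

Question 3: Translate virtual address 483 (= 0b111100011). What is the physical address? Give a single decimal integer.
Answer: 635

Derivation:
vaddr = 483 = 0b111100011
Split: l1_idx=7, l2_idx=4, offset=3
L1[7] = 3
L2[3][4] = 79
paddr = 79 * 8 + 3 = 635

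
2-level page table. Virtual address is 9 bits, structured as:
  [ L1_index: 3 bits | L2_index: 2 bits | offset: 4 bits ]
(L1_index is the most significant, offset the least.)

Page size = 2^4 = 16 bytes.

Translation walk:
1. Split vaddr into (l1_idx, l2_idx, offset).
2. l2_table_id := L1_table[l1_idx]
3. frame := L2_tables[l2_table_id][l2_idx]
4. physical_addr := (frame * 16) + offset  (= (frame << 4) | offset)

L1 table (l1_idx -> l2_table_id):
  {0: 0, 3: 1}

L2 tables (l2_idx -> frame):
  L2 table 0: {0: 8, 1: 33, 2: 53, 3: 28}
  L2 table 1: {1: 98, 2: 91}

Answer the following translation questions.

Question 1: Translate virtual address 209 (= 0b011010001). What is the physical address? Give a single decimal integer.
Answer: 1569

Derivation:
vaddr = 209 = 0b011010001
Split: l1_idx=3, l2_idx=1, offset=1
L1[3] = 1
L2[1][1] = 98
paddr = 98 * 16 + 1 = 1569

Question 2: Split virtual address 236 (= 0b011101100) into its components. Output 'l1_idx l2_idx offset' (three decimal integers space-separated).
Answer: 3 2 12

Derivation:
vaddr = 236 = 0b011101100
  top 3 bits -> l1_idx = 3
  next 2 bits -> l2_idx = 2
  bottom 4 bits -> offset = 12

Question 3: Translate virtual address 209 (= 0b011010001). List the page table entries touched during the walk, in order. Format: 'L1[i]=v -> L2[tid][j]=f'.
Answer: L1[3]=1 -> L2[1][1]=98

Derivation:
vaddr = 209 = 0b011010001
Split: l1_idx=3, l2_idx=1, offset=1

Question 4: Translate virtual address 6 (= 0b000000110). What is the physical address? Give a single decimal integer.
Answer: 134

Derivation:
vaddr = 6 = 0b000000110
Split: l1_idx=0, l2_idx=0, offset=6
L1[0] = 0
L2[0][0] = 8
paddr = 8 * 16 + 6 = 134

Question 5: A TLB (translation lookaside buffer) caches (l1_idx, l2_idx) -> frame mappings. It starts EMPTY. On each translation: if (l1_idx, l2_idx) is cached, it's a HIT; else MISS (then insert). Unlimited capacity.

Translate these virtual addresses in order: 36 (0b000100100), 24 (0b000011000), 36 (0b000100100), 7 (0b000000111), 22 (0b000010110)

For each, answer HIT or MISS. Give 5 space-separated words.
Answer: MISS MISS HIT MISS HIT

Derivation:
vaddr=36: (0,2) not in TLB -> MISS, insert
vaddr=24: (0,1) not in TLB -> MISS, insert
vaddr=36: (0,2) in TLB -> HIT
vaddr=7: (0,0) not in TLB -> MISS, insert
vaddr=22: (0,1) in TLB -> HIT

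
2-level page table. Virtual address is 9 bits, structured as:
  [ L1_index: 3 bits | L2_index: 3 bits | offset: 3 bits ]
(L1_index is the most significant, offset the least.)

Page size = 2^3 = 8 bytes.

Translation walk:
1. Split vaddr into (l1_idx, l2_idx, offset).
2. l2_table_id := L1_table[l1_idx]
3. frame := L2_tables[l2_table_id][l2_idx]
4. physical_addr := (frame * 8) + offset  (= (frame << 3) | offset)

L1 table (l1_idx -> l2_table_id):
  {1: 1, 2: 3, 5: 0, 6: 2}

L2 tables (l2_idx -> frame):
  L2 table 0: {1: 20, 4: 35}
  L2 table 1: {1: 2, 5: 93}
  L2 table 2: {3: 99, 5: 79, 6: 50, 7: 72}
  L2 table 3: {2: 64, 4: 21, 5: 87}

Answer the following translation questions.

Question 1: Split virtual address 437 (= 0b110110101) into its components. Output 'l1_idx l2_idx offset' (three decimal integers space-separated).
vaddr = 437 = 0b110110101
  top 3 bits -> l1_idx = 6
  next 3 bits -> l2_idx = 6
  bottom 3 bits -> offset = 5

Answer: 6 6 5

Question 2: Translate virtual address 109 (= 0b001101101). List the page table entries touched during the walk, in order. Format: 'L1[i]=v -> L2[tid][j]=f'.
vaddr = 109 = 0b001101101
Split: l1_idx=1, l2_idx=5, offset=5

Answer: L1[1]=1 -> L2[1][5]=93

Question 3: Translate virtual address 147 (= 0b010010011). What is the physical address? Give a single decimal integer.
vaddr = 147 = 0b010010011
Split: l1_idx=2, l2_idx=2, offset=3
L1[2] = 3
L2[3][2] = 64
paddr = 64 * 8 + 3 = 515

Answer: 515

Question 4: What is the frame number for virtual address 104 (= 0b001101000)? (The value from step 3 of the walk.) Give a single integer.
vaddr = 104: l1_idx=1, l2_idx=5
L1[1] = 1; L2[1][5] = 93

Answer: 93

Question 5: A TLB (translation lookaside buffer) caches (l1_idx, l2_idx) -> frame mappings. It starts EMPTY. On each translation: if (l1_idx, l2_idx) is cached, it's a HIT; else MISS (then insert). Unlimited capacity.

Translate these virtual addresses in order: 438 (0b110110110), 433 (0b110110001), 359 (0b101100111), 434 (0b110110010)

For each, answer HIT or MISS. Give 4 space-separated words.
Answer: MISS HIT MISS HIT

Derivation:
vaddr=438: (6,6) not in TLB -> MISS, insert
vaddr=433: (6,6) in TLB -> HIT
vaddr=359: (5,4) not in TLB -> MISS, insert
vaddr=434: (6,6) in TLB -> HIT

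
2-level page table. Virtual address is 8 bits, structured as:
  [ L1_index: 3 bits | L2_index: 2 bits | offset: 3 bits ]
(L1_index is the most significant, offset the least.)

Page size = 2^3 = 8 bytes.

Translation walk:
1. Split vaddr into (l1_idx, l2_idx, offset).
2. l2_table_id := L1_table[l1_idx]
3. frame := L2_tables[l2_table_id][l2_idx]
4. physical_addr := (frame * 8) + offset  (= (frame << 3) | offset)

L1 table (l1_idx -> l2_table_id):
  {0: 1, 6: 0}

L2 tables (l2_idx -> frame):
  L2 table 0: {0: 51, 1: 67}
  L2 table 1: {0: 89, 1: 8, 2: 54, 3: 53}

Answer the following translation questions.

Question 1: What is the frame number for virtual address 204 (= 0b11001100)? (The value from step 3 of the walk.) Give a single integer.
Answer: 67

Derivation:
vaddr = 204: l1_idx=6, l2_idx=1
L1[6] = 0; L2[0][1] = 67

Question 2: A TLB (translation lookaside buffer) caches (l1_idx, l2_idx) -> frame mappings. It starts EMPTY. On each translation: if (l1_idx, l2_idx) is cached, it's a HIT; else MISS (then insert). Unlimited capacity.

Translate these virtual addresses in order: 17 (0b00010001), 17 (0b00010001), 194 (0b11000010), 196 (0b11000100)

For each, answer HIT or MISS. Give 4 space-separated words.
vaddr=17: (0,2) not in TLB -> MISS, insert
vaddr=17: (0,2) in TLB -> HIT
vaddr=194: (6,0) not in TLB -> MISS, insert
vaddr=196: (6,0) in TLB -> HIT

Answer: MISS HIT MISS HIT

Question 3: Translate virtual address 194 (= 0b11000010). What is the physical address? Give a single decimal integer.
Answer: 410

Derivation:
vaddr = 194 = 0b11000010
Split: l1_idx=6, l2_idx=0, offset=2
L1[6] = 0
L2[0][0] = 51
paddr = 51 * 8 + 2 = 410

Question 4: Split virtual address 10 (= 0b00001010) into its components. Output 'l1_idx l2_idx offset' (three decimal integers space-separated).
vaddr = 10 = 0b00001010
  top 3 bits -> l1_idx = 0
  next 2 bits -> l2_idx = 1
  bottom 3 bits -> offset = 2

Answer: 0 1 2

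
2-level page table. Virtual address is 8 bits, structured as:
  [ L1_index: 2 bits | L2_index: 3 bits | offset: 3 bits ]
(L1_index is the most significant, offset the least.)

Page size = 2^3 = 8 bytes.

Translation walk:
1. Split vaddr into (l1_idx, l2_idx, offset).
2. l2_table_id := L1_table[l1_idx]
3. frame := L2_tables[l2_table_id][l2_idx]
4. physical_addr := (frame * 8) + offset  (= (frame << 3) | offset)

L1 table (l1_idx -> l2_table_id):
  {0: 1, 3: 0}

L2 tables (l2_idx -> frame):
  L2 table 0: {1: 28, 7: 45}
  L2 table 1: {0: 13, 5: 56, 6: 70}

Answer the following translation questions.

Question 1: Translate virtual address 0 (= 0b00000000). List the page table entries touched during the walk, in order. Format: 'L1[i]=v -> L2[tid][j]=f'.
Answer: L1[0]=1 -> L2[1][0]=13

Derivation:
vaddr = 0 = 0b00000000
Split: l1_idx=0, l2_idx=0, offset=0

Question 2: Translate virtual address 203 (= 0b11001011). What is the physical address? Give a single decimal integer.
Answer: 227

Derivation:
vaddr = 203 = 0b11001011
Split: l1_idx=3, l2_idx=1, offset=3
L1[3] = 0
L2[0][1] = 28
paddr = 28 * 8 + 3 = 227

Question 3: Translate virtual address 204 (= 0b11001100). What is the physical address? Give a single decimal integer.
Answer: 228

Derivation:
vaddr = 204 = 0b11001100
Split: l1_idx=3, l2_idx=1, offset=4
L1[3] = 0
L2[0][1] = 28
paddr = 28 * 8 + 4 = 228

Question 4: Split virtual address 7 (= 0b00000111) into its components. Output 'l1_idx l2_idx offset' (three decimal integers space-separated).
Answer: 0 0 7

Derivation:
vaddr = 7 = 0b00000111
  top 2 bits -> l1_idx = 0
  next 3 bits -> l2_idx = 0
  bottom 3 bits -> offset = 7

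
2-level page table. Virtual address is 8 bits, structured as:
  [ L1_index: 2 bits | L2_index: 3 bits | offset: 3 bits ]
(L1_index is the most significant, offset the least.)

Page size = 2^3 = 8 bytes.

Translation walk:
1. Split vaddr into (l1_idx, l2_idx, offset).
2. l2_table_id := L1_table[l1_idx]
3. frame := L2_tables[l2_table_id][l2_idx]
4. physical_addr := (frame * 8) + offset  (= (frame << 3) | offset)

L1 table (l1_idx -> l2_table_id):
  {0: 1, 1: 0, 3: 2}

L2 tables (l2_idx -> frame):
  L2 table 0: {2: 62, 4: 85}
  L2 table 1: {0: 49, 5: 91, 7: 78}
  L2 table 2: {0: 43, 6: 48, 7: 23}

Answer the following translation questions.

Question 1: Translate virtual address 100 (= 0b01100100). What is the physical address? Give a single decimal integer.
Answer: 684

Derivation:
vaddr = 100 = 0b01100100
Split: l1_idx=1, l2_idx=4, offset=4
L1[1] = 0
L2[0][4] = 85
paddr = 85 * 8 + 4 = 684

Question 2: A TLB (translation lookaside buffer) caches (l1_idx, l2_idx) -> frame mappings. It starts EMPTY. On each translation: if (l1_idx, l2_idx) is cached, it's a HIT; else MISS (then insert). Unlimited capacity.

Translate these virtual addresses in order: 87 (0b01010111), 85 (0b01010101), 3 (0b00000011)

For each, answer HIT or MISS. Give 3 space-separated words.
vaddr=87: (1,2) not in TLB -> MISS, insert
vaddr=85: (1,2) in TLB -> HIT
vaddr=3: (0,0) not in TLB -> MISS, insert

Answer: MISS HIT MISS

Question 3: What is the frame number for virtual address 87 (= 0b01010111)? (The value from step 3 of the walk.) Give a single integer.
Answer: 62

Derivation:
vaddr = 87: l1_idx=1, l2_idx=2
L1[1] = 0; L2[0][2] = 62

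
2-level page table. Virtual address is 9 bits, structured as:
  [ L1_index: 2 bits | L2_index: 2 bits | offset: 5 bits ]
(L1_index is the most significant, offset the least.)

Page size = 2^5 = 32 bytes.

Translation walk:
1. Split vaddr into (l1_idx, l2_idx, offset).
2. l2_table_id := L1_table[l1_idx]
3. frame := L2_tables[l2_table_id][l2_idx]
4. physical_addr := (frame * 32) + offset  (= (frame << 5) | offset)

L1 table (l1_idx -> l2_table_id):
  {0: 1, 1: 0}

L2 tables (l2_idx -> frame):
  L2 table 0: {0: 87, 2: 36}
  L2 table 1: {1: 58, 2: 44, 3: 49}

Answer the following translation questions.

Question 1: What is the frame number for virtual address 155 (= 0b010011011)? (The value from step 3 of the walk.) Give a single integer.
vaddr = 155: l1_idx=1, l2_idx=0
L1[1] = 0; L2[0][0] = 87

Answer: 87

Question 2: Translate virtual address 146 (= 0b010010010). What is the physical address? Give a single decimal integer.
Answer: 2802

Derivation:
vaddr = 146 = 0b010010010
Split: l1_idx=1, l2_idx=0, offset=18
L1[1] = 0
L2[0][0] = 87
paddr = 87 * 32 + 18 = 2802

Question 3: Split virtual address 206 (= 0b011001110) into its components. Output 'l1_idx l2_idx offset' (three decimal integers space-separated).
vaddr = 206 = 0b011001110
  top 2 bits -> l1_idx = 1
  next 2 bits -> l2_idx = 2
  bottom 5 bits -> offset = 14

Answer: 1 2 14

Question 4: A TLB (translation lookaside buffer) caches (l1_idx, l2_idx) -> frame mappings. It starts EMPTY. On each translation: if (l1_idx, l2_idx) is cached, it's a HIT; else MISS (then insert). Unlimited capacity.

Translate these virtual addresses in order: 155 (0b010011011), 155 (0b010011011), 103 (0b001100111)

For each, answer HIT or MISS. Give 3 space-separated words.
vaddr=155: (1,0) not in TLB -> MISS, insert
vaddr=155: (1,0) in TLB -> HIT
vaddr=103: (0,3) not in TLB -> MISS, insert

Answer: MISS HIT MISS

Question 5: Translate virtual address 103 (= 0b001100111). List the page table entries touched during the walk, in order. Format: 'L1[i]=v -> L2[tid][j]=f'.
Answer: L1[0]=1 -> L2[1][3]=49

Derivation:
vaddr = 103 = 0b001100111
Split: l1_idx=0, l2_idx=3, offset=7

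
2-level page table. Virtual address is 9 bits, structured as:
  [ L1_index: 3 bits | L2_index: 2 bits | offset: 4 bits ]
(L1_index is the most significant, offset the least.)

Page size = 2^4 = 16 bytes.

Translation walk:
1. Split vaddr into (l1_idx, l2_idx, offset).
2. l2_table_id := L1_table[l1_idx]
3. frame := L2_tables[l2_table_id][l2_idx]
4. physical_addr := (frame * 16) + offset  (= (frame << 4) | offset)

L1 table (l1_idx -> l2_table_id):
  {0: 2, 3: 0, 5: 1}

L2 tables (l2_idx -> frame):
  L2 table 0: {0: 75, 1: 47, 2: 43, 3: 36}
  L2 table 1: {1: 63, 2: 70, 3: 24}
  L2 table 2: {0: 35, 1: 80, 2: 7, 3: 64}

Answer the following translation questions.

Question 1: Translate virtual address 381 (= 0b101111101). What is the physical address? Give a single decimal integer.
vaddr = 381 = 0b101111101
Split: l1_idx=5, l2_idx=3, offset=13
L1[5] = 1
L2[1][3] = 24
paddr = 24 * 16 + 13 = 397

Answer: 397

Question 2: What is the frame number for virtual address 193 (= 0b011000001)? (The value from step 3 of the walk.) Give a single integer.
vaddr = 193: l1_idx=3, l2_idx=0
L1[3] = 0; L2[0][0] = 75

Answer: 75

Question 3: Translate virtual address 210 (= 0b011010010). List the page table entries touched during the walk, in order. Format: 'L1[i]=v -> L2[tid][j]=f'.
vaddr = 210 = 0b011010010
Split: l1_idx=3, l2_idx=1, offset=2

Answer: L1[3]=0 -> L2[0][1]=47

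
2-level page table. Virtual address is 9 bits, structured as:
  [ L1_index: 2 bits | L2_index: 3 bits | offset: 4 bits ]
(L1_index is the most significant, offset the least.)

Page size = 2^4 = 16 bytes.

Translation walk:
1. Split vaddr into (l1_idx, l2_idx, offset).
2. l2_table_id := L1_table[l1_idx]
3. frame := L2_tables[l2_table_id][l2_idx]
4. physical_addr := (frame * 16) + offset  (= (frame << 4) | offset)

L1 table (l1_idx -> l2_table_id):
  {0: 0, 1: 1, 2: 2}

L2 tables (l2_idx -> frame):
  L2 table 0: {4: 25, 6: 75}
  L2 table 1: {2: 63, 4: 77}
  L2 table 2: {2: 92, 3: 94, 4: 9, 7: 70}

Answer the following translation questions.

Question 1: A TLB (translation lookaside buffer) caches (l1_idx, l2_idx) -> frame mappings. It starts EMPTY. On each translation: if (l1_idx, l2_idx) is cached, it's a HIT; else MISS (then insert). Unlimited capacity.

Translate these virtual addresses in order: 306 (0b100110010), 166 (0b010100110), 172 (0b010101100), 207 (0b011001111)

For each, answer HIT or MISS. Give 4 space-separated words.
vaddr=306: (2,3) not in TLB -> MISS, insert
vaddr=166: (1,2) not in TLB -> MISS, insert
vaddr=172: (1,2) in TLB -> HIT
vaddr=207: (1,4) not in TLB -> MISS, insert

Answer: MISS MISS HIT MISS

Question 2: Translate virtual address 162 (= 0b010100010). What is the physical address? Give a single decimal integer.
Answer: 1010

Derivation:
vaddr = 162 = 0b010100010
Split: l1_idx=1, l2_idx=2, offset=2
L1[1] = 1
L2[1][2] = 63
paddr = 63 * 16 + 2 = 1010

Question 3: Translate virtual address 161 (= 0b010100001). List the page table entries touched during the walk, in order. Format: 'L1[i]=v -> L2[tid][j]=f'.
Answer: L1[1]=1 -> L2[1][2]=63

Derivation:
vaddr = 161 = 0b010100001
Split: l1_idx=1, l2_idx=2, offset=1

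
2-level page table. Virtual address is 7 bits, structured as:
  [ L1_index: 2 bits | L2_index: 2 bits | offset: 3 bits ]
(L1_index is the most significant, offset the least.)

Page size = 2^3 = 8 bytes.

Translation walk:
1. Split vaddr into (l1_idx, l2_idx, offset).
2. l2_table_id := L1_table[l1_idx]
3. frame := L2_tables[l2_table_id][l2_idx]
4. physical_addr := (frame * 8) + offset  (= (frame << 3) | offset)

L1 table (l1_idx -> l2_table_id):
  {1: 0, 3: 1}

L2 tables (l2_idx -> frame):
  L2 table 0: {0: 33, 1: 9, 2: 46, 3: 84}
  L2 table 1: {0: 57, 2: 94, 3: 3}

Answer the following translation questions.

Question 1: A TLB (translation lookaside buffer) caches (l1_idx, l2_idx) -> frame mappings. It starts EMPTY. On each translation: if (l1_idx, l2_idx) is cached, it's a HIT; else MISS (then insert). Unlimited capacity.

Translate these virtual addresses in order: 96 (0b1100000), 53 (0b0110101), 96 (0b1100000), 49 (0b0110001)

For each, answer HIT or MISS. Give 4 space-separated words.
vaddr=96: (3,0) not in TLB -> MISS, insert
vaddr=53: (1,2) not in TLB -> MISS, insert
vaddr=96: (3,0) in TLB -> HIT
vaddr=49: (1,2) in TLB -> HIT

Answer: MISS MISS HIT HIT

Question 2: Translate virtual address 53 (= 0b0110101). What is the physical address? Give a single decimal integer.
Answer: 373

Derivation:
vaddr = 53 = 0b0110101
Split: l1_idx=1, l2_idx=2, offset=5
L1[1] = 0
L2[0][2] = 46
paddr = 46 * 8 + 5 = 373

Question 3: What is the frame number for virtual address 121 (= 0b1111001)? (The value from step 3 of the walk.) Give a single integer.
Answer: 3

Derivation:
vaddr = 121: l1_idx=3, l2_idx=3
L1[3] = 1; L2[1][3] = 3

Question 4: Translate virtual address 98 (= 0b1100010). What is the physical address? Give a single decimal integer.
Answer: 458

Derivation:
vaddr = 98 = 0b1100010
Split: l1_idx=3, l2_idx=0, offset=2
L1[3] = 1
L2[1][0] = 57
paddr = 57 * 8 + 2 = 458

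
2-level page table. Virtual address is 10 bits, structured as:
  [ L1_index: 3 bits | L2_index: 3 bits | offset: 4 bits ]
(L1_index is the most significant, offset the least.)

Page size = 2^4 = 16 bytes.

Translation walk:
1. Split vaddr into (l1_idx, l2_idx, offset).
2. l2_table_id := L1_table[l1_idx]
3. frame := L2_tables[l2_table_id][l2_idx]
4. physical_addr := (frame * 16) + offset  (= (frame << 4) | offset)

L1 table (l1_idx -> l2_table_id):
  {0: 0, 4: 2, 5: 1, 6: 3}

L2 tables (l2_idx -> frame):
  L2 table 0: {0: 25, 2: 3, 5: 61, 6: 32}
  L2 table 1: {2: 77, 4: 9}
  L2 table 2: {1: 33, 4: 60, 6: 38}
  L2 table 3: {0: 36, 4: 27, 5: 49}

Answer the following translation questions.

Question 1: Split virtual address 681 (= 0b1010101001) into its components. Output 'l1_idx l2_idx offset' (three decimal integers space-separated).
vaddr = 681 = 0b1010101001
  top 3 bits -> l1_idx = 5
  next 3 bits -> l2_idx = 2
  bottom 4 bits -> offset = 9

Answer: 5 2 9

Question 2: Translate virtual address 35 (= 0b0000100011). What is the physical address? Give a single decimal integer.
Answer: 51

Derivation:
vaddr = 35 = 0b0000100011
Split: l1_idx=0, l2_idx=2, offset=3
L1[0] = 0
L2[0][2] = 3
paddr = 3 * 16 + 3 = 51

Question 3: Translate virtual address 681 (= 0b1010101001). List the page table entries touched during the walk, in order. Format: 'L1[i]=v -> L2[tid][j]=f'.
vaddr = 681 = 0b1010101001
Split: l1_idx=5, l2_idx=2, offset=9

Answer: L1[5]=1 -> L2[1][2]=77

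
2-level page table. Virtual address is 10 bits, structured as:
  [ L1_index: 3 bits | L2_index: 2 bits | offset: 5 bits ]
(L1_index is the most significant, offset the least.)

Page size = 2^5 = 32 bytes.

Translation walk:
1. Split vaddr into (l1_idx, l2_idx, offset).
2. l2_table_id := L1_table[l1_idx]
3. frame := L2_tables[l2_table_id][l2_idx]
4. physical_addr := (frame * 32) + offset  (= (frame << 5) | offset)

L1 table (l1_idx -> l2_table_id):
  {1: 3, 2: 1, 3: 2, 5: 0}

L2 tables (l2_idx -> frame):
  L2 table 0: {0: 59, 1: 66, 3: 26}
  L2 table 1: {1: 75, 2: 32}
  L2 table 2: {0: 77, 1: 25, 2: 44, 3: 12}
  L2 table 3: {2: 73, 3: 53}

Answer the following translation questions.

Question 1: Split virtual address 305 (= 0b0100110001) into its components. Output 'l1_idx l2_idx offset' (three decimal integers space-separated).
vaddr = 305 = 0b0100110001
  top 3 bits -> l1_idx = 2
  next 2 bits -> l2_idx = 1
  bottom 5 bits -> offset = 17

Answer: 2 1 17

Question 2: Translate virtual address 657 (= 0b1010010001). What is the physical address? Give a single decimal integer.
Answer: 1905

Derivation:
vaddr = 657 = 0b1010010001
Split: l1_idx=5, l2_idx=0, offset=17
L1[5] = 0
L2[0][0] = 59
paddr = 59 * 32 + 17 = 1905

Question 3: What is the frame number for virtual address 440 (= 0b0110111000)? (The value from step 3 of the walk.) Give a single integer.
Answer: 25

Derivation:
vaddr = 440: l1_idx=3, l2_idx=1
L1[3] = 2; L2[2][1] = 25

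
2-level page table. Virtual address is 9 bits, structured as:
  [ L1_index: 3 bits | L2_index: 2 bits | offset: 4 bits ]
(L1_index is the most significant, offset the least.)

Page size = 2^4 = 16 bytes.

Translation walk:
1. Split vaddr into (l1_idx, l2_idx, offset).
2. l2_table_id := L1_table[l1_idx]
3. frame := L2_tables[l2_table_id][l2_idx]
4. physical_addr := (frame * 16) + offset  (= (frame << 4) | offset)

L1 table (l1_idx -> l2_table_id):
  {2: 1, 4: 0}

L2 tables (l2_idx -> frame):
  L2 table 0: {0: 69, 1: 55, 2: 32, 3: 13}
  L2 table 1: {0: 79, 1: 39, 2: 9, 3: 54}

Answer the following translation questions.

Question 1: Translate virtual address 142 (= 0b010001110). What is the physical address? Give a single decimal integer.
Answer: 1278

Derivation:
vaddr = 142 = 0b010001110
Split: l1_idx=2, l2_idx=0, offset=14
L1[2] = 1
L2[1][0] = 79
paddr = 79 * 16 + 14 = 1278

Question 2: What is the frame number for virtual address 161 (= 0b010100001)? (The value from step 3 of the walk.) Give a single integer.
vaddr = 161: l1_idx=2, l2_idx=2
L1[2] = 1; L2[1][2] = 9

Answer: 9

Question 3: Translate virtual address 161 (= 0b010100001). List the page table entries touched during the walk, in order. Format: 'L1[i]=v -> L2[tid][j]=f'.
Answer: L1[2]=1 -> L2[1][2]=9

Derivation:
vaddr = 161 = 0b010100001
Split: l1_idx=2, l2_idx=2, offset=1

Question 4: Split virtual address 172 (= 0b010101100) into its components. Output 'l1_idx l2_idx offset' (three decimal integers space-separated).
Answer: 2 2 12

Derivation:
vaddr = 172 = 0b010101100
  top 3 bits -> l1_idx = 2
  next 2 bits -> l2_idx = 2
  bottom 4 bits -> offset = 12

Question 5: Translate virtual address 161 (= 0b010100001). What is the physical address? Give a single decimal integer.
vaddr = 161 = 0b010100001
Split: l1_idx=2, l2_idx=2, offset=1
L1[2] = 1
L2[1][2] = 9
paddr = 9 * 16 + 1 = 145

Answer: 145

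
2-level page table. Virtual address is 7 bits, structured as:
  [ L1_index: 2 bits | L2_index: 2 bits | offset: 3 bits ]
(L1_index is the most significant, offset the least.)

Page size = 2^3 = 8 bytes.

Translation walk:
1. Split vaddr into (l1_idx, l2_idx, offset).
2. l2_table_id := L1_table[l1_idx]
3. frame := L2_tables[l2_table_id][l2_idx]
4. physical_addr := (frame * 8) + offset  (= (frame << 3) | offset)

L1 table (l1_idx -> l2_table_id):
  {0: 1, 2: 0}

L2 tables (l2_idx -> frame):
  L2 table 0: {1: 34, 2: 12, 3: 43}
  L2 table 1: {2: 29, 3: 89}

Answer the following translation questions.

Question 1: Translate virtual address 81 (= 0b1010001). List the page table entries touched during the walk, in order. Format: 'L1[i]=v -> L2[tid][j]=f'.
vaddr = 81 = 0b1010001
Split: l1_idx=2, l2_idx=2, offset=1

Answer: L1[2]=0 -> L2[0][2]=12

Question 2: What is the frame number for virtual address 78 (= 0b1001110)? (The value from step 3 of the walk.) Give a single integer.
Answer: 34

Derivation:
vaddr = 78: l1_idx=2, l2_idx=1
L1[2] = 0; L2[0][1] = 34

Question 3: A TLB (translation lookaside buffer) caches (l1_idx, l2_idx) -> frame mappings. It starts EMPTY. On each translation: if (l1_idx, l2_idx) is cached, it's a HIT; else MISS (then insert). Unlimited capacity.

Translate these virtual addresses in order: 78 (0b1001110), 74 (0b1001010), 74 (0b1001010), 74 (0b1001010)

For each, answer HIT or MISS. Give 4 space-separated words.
Answer: MISS HIT HIT HIT

Derivation:
vaddr=78: (2,1) not in TLB -> MISS, insert
vaddr=74: (2,1) in TLB -> HIT
vaddr=74: (2,1) in TLB -> HIT
vaddr=74: (2,1) in TLB -> HIT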